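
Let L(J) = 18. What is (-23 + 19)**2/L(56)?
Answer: 8/9 ≈ 0.88889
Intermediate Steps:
(-23 + 19)**2/L(56) = (-23 + 19)**2/18 = (-4)**2*(1/18) = 16*(1/18) = 8/9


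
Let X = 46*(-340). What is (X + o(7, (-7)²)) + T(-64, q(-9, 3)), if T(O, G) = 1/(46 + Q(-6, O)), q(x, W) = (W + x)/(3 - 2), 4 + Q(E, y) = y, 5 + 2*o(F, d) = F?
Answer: -344059/22 ≈ -15639.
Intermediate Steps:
o(F, d) = -5/2 + F/2
X = -15640
Q(E, y) = -4 + y
q(x, W) = W + x (q(x, W) = (W + x)/1 = (W + x)*1 = W + x)
T(O, G) = 1/(42 + O) (T(O, G) = 1/(46 + (-4 + O)) = 1/(42 + O))
(X + o(7, (-7)²)) + T(-64, q(-9, 3)) = (-15640 + (-5/2 + (½)*7)) + 1/(42 - 64) = (-15640 + (-5/2 + 7/2)) + 1/(-22) = (-15640 + 1) - 1/22 = -15639 - 1/22 = -344059/22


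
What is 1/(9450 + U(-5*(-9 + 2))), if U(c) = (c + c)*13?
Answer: 1/10360 ≈ 9.6525e-5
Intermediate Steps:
U(c) = 26*c (U(c) = (2*c)*13 = 26*c)
1/(9450 + U(-5*(-9 + 2))) = 1/(9450 + 26*(-5*(-9 + 2))) = 1/(9450 + 26*(-5*(-7))) = 1/(9450 + 26*35) = 1/(9450 + 910) = 1/10360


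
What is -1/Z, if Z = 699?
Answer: -1/699 ≈ -0.0014306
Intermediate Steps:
-1/Z = -1/699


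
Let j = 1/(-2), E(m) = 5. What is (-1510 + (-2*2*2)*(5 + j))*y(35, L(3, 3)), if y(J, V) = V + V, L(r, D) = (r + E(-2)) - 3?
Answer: -15460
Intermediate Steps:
L(r, D) = 2 + r (L(r, D) = (r + 5) - 3 = (5 + r) - 3 = 2 + r)
y(J, V) = 2*V
j = -1/2 ≈ -0.50000
(-1510 + (-2*2*2)*(5 + j))*y(35, L(3, 3)) = (-1510 + (-2*2*2)*(5 - 1/2))*(2*(2 + 3)) = (-1510 - 4*2*(9/2))*(2*5) = (-1510 - 8*9/2)*10 = (-1510 - 36)*10 = -1546*10 = -15460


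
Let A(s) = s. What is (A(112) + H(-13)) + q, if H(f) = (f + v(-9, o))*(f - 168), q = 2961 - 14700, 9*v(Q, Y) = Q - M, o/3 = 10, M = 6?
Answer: -26917/3 ≈ -8972.3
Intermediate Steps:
o = 30 (o = 3*10 = 30)
v(Q, Y) = -⅔ + Q/9 (v(Q, Y) = (Q - 1*6)/9 = (Q - 6)/9 = (-6 + Q)/9 = -⅔ + Q/9)
q = -11739
H(f) = (-168 + f)*(-5/3 + f) (H(f) = (f + (-⅔ + (⅑)*(-9)))*(f - 168) = (f + (-⅔ - 1))*(-168 + f) = (f - 5/3)*(-168 + f) = (-5/3 + f)*(-168 + f) = (-168 + f)*(-5/3 + f))
(A(112) + H(-13)) + q = (112 + (280 + (-13)² - 509/3*(-13))) - 11739 = (112 + (280 + 169 + 6617/3)) - 11739 = (112 + 7964/3) - 11739 = 8300/3 - 11739 = -26917/3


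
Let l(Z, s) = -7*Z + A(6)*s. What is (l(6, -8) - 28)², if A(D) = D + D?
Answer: 27556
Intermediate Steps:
A(D) = 2*D
l(Z, s) = -7*Z + 12*s (l(Z, s) = -7*Z + (2*6)*s = -7*Z + 12*s)
(l(6, -8) - 28)² = ((-7*6 + 12*(-8)) - 28)² = ((-42 - 96) - 28)² = (-138 - 28)² = (-166)² = 27556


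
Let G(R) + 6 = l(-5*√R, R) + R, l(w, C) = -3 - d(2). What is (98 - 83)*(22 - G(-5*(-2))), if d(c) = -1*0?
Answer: 315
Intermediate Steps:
d(c) = 0
l(w, C) = -3 (l(w, C) = -3 - 1*0 = -3 + 0 = -3)
G(R) = -9 + R (G(R) = -6 + (-3 + R) = -9 + R)
(98 - 83)*(22 - G(-5*(-2))) = (98 - 83)*(22 - (-9 - 5*(-2))) = 15*(22 - (-9 + 10)) = 15*(22 - 1*1) = 15*(22 - 1) = 15*21 = 315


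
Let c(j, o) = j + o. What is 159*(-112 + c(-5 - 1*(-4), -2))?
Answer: -18285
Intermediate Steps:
159*(-112 + c(-5 - 1*(-4), -2)) = 159*(-112 + ((-5 - 1*(-4)) - 2)) = 159*(-112 + ((-5 + 4) - 2)) = 159*(-112 + (-1 - 2)) = 159*(-112 - 3) = 159*(-115) = -18285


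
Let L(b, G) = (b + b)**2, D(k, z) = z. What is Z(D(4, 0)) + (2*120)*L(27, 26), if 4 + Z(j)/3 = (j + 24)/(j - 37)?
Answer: 25893564/37 ≈ 6.9983e+5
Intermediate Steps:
L(b, G) = 4*b**2 (L(b, G) = (2*b)**2 = 4*b**2)
Z(j) = -12 + 3*(24 + j)/(-37 + j) (Z(j) = -12 + 3*((j + 24)/(j - 37)) = -12 + 3*((24 + j)/(-37 + j)) = -12 + 3*(24 + j)/(-37 + j))
Z(D(4, 0)) + (2*120)*L(27, 26) = 3*(172 - 3*0)/(-37 + 0) + (2*120)*(4*27**2) = 3*(172 + 0)/(-37) + 240*(4*729) = 3*(-1/37)*172 + 240*2916 = -516/37 + 699840 = 25893564/37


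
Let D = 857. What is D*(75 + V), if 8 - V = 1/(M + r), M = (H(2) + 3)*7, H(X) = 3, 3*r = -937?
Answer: 57689812/811 ≈ 71134.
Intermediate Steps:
r = -937/3 (r = (⅓)*(-937) = -937/3 ≈ -312.33)
M = 42 (M = (3 + 3)*7 = 6*7 = 42)
V = 6491/811 (V = 8 - 1/(42 - 937/3) = 8 - 1/(-811/3) = 8 - 1*(-3/811) = 8 + 3/811 = 6491/811 ≈ 8.0037)
D*(75 + V) = 857*(75 + 6491/811) = 857*(67316/811) = 57689812/811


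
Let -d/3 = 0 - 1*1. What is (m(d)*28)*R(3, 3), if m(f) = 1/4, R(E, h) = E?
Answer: 21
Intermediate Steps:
d = 3 (d = -3*(0 - 1*1) = -3*(0 - 1) = -3*(-1) = 3)
m(f) = 1/4
(m(d)*28)*R(3, 3) = ((1/4)*28)*3 = 7*3 = 21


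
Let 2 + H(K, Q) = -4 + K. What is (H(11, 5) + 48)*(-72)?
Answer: -3816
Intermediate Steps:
H(K, Q) = -6 + K (H(K, Q) = -2 + (-4 + K) = -6 + K)
(H(11, 5) + 48)*(-72) = ((-6 + 11) + 48)*(-72) = (5 + 48)*(-72) = 53*(-72) = -3816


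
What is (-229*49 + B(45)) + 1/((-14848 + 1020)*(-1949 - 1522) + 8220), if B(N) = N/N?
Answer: -538618433759/48005208 ≈ -11220.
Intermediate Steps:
B(N) = 1
(-229*49 + B(45)) + 1/((-14848 + 1020)*(-1949 - 1522) + 8220) = (-229*49 + 1) + 1/((-14848 + 1020)*(-1949 - 1522) + 8220) = (-11221 + 1) + 1/(-13828*(-3471) + 8220) = -11220 + 1/(47996988 + 8220) = -11220 + 1/48005208 = -538618433759/48005208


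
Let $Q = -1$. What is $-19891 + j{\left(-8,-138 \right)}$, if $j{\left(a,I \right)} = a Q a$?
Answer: $-19955$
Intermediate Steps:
$j{\left(a,I \right)} = - a^{2}$ ($j{\left(a,I \right)} = a \left(-1\right) a = - a a = - a^{2}$)
$-19891 + j{\left(-8,-138 \right)} = -19891 - \left(-8\right)^{2} = -19891 - 64 = -19955$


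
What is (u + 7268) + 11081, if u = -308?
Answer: 18041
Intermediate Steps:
(u + 7268) + 11081 = (-308 + 7268) + 11081 = 6960 + 11081 = 18041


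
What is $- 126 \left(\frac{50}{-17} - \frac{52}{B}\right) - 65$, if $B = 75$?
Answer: $\frac{167003}{425} \approx 392.95$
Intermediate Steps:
$- 126 \left(\frac{50}{-17} - \frac{52}{B}\right) - 65 = - 126 \left(\frac{50}{-17} - \frac{52}{75}\right) - 65 = - 126 \left(50 \left(- \frac{1}{17}\right) - \frac{52}{75}\right) - 65 = - 126 \left(- \frac{50}{17} - \frac{52}{75}\right) - 65 = \left(-126\right) \left(- \frac{4634}{1275}\right) - 65 = \frac{194628}{425} - 65 = \frac{167003}{425}$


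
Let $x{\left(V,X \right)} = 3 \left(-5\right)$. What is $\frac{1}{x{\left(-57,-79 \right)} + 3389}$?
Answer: $\frac{1}{3374} \approx 0.00029638$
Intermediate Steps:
$x{\left(V,X \right)} = -15$
$\frac{1}{x{\left(-57,-79 \right)} + 3389} = \frac{1}{-15 + 3389} = \frac{1}{3374}$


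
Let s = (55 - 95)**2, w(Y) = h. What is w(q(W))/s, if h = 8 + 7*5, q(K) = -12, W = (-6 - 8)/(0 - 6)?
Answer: 43/1600 ≈ 0.026875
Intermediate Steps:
W = 7/3 (W = -14/(-6) = -14*(-1/6) = 7/3 ≈ 2.3333)
h = 43 (h = 8 + 35 = 43)
w(Y) = 43
s = 1600 (s = (-40)**2 = 1600)
w(q(W))/s = 43/1600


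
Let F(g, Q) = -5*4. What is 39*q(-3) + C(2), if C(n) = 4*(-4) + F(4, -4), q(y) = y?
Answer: -153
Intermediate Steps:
F(g, Q) = -20
C(n) = -36 (C(n) = 4*(-4) - 20 = -16 - 20 = -36)
39*q(-3) + C(2) = 39*(-3) - 36 = -117 - 36 = -153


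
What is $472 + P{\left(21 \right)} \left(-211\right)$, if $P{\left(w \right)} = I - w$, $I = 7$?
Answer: $3426$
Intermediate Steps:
$P{\left(w \right)} = 7 - w$
$472 + P{\left(21 \right)} \left(-211\right) = 472 + \left(7 - 21\right) \left(-211\right) = 472 - -2954 = 472 + 2954 = 3426$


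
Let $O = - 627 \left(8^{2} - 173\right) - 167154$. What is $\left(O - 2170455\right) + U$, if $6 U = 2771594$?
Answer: $- \frac{5422001}{3} \approx -1.8073 \cdot 10^{6}$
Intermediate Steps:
$O = -98811$ ($O = - 627 \left(64 - 173\right) - 167154 = \left(-627\right) \left(-109\right) - 167154 = 68343 - 167154 = -98811$)
$U = \frac{1385797}{3}$ ($U = \frac{1}{6} \cdot 2771594 = \frac{1385797}{3} \approx 4.6193 \cdot 10^{5}$)
$\left(O - 2170455\right) + U = \left(-98811 - 2170455\right) + \frac{1385797}{3} = -2269266 + \frac{1385797}{3} = - \frac{5422001}{3}$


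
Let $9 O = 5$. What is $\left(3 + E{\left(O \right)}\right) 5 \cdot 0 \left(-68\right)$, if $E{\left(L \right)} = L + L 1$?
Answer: $0$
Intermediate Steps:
$O = \frac{5}{9}$ ($O = \frac{1}{9} \cdot 5 = \frac{5}{9} \approx 0.55556$)
$E{\left(L \right)} = 2 L$ ($E{\left(L \right)} = L + L = 2 L$)
$\left(3 + E{\left(O \right)}\right) 5 \cdot 0 \left(-68\right) = \left(3 + 2 \cdot \frac{5}{9}\right) 5 \cdot 0 \left(-68\right) = \left(3 + \frac{10}{9}\right) 5 \cdot 0 \left(-68\right) = \frac{37}{9} \cdot 5 \cdot 0 \left(-68\right) = \frac{185}{9} \cdot 0 \left(-68\right) = 0 \left(-68\right) = 0$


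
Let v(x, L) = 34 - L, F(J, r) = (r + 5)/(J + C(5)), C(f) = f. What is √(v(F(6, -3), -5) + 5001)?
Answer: 12*√35 ≈ 70.993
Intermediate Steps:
F(J, r) = (5 + r)/(5 + J) (F(J, r) = (r + 5)/(J + 5) = (5 + r)/(5 + J))
√(v(F(6, -3), -5) + 5001) = √((34 - 1*(-5)) + 5001) = √((34 + 5) + 5001) = √(39 + 5001) = √5040 = 12*√35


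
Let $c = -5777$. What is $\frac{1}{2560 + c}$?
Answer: $- \frac{1}{3217} \approx -0.00031085$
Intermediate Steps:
$\frac{1}{2560 + c} = \frac{1}{2560 - 5777} = \frac{1}{-3217} = - \frac{1}{3217}$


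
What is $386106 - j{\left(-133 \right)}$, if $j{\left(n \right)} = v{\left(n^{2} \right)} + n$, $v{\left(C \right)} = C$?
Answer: $368550$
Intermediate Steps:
$j{\left(n \right)} = n + n^{2}$ ($j{\left(n \right)} = n^{2} + n = n + n^{2}$)
$386106 - j{\left(-133 \right)} = 386106 - - 133 \left(1 - 133\right) = 386106 - \left(-133\right) \left(-132\right) = 386106 - 17556 = 368550$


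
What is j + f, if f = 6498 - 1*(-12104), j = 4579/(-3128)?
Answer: 58182477/3128 ≈ 18601.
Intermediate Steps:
j = -4579/3128 (j = 4579*(-1/3128) = -4579/3128 ≈ -1.4639)
f = 18602 (f = 6498 + 12104 = 18602)
j + f = -4579/3128 + 18602 = 58182477/3128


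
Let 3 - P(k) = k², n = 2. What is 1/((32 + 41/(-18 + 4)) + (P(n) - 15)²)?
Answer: 14/3991 ≈ 0.0035079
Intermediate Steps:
P(k) = 3 - k²
1/((32 + 41/(-18 + 4)) + (P(n) - 15)²) = 1/((32 + 41/(-18 + 4)) + ((3 - 1*2²) - 15)²) = 1/((32 + 41/(-14)) + ((3 - 1*4) - 15)²) = 1/((32 + 41*(-1/14)) + ((3 - 4) - 15)²) = 1/((32 - 41/14) + (-1 - 15)²) = 1/(407/14 + (-16)²) = 1/(407/14 + 256) = 1/(3991/14) = 14/3991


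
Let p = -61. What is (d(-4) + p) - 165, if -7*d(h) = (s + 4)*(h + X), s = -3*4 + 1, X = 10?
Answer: -220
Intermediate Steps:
s = -11 (s = -12 + 1 = -11)
d(h) = 10 + h (d(h) = -(-11 + 4)*(h + 10)/7 = -(-1)*(10 + h) = -(-70 - 7*h)/7 = 10 + h)
(d(-4) + p) - 165 = ((10 - 4) - 61) - 165 = (6 - 61) - 165 = -55 - 165 = -220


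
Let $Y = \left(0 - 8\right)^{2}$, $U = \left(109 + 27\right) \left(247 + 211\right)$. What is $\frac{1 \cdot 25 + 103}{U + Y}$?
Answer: $\frac{8}{3897} \approx 0.0020529$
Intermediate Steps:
$U = 62288$ ($U = 136 \cdot 458 = 62288$)
$Y = 64$ ($Y = \left(-8\right)^{2} = 64$)
$\frac{1 \cdot 25 + 103}{U + Y} = \frac{1 \cdot 25 + 103}{62288 + 64} = \frac{25 + 103}{62352} = 128 \cdot \frac{1}{62352} = \frac{8}{3897}$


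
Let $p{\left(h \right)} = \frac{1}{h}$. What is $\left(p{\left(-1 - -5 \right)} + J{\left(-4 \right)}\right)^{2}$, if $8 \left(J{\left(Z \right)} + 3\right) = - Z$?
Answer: $\frac{81}{16} \approx 5.0625$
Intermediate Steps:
$J{\left(Z \right)} = -3 - \frac{Z}{8}$ ($J{\left(Z \right)} = -3 + \frac{\left(-1\right) Z}{8} = -3 - \frac{Z}{8}$)
$\left(p{\left(-1 - -5 \right)} + J{\left(-4 \right)}\right)^{2} = \left(\frac{1}{-1 - -5} - \frac{5}{2}\right)^{2} = \left(\frac{1}{-1 + 5} + \left(-3 + \frac{1}{2}\right)\right)^{2} = \left(\frac{1}{4} - \frac{5}{2}\right)^{2} = \left(- \frac{9}{4}\right)^{2} = \frac{81}{16}$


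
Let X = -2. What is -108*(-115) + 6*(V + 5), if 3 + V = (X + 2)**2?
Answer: 12432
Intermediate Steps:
V = -3 (V = -3 + (-2 + 2)**2 = -3 + 0**2 = -3 + 0 = -3)
-108*(-115) + 6*(V + 5) = -108*(-115) + 6*(-3 + 5) = 12420 + 6*2 = 12420 + 12 = 12432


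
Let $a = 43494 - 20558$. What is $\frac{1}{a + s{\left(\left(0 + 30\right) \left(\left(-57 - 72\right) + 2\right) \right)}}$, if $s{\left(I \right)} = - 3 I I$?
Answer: $- \frac{1}{43525364} \approx -2.2975 \cdot 10^{-8}$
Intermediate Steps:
$s{\left(I \right)} = - 3 I^{2}$
$a = 22936$ ($a = 43494 - 20558 = 22936$)
$\frac{1}{a + s{\left(\left(0 + 30\right) \left(\left(-57 - 72\right) + 2\right) \right)}} = \frac{1}{22936 - 3 \left(\left(0 + 30\right) \left(\left(-57 - 72\right) + 2\right)\right)^{2}} = \frac{1}{22936 - 3 \left(30 \left(-129 + 2\right)\right)^{2}} = \frac{1}{22936 - 3 \left(30 \left(-127\right)\right)^{2}} = \frac{1}{22936 - 3 \left(-3810\right)^{2}} = \frac{1}{22936 - 43548300} = \frac{1}{-43525364} = - \frac{1}{43525364}$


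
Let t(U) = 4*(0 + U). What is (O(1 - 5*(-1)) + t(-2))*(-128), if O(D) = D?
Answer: 256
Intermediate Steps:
t(U) = 4*U
(O(1 - 5*(-1)) + t(-2))*(-128) = ((1 - 5*(-1)) + 4*(-2))*(-128) = ((1 + 5) - 8)*(-128) = (6 - 8)*(-128) = -2*(-128) = 256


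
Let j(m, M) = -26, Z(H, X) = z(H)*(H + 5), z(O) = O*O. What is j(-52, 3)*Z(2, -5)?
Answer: -728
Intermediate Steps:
z(O) = O**2
Z(H, X) = H**2*(5 + H) (Z(H, X) = H**2*(H + 5) = H**2*(5 + H))
j(-52, 3)*Z(2, -5) = -26*2**2*(5 + 2) = -104*7 = -26*28 = -728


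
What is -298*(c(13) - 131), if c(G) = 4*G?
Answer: 23542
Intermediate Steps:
-298*(c(13) - 131) = -298*(4*13 - 131) = -298*(52 - 131) = -298*(-79) = 23542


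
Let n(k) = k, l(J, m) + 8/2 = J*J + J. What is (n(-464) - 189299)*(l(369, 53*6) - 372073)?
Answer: 44698105361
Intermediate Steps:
l(J, m) = -4 + J + J² (l(J, m) = -4 + (J*J + J) = -4 + (J² + J) = -4 + (J + J²) = -4 + J + J²)
(n(-464) - 189299)*(l(369, 53*6) - 372073) = (-464 - 189299)*((-4 + 369 + 369²) - 372073) = -189763*((-4 + 369 + 136161) - 372073) = -189763*(136526 - 372073) = -189763*(-235547) = 44698105361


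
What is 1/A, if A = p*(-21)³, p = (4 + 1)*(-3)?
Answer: 1/138915 ≈ 7.1986e-6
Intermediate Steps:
p = -15 (p = 5*(-3) = -15)
A = 138915 (A = -15*(-21)³ = -15*(-9261) = 138915)
1/A = 1/138915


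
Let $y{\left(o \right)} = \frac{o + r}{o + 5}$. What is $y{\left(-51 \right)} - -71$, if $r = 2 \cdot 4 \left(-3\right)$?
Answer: $\frac{3341}{46} \approx 72.63$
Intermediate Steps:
$r = -24$ ($r = 8 \left(-3\right) = -24$)
$y{\left(o \right)} = \frac{-24 + o}{5 + o}$ ($y{\left(o \right)} = \frac{o - 24}{o + 5} = \frac{-24 + o}{5 + o}$)
$y{\left(-51 \right)} - -71 = \frac{-24 - 51}{5 - 51} - -71 = \frac{1}{-46} \left(-75\right) + \left(96 - 25\right) = \left(- \frac{1}{46}\right) \left(-75\right) + 71 = \frac{75}{46} + 71 = \frac{3341}{46}$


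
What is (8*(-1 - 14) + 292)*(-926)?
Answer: -159272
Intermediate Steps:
(8*(-1 - 14) + 292)*(-926) = (8*(-15) + 292)*(-926) = (-120 + 292)*(-926) = 172*(-926) = -159272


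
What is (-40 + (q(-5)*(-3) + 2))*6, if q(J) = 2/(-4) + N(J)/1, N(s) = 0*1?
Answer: -219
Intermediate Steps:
N(s) = 0
q(J) = -½ (q(J) = 2/(-4) + 0/1 = 2*(-¼) + 0*1 = -½ + 0 = -½)
(-40 + (q(-5)*(-3) + 2))*6 = (-40 + (-½*(-3) + 2))*6 = (-40 + (3/2 + 2))*6 = (-40 + 7/2)*6 = -73/2*6 = -219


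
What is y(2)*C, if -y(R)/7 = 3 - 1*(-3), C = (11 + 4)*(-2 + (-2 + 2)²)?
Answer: 1260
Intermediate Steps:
C = -30 (C = 15*(-2 + 0²) = 15*(-2 + 0) = 15*(-2) = -30)
y(R) = -42 (y(R) = -7*(3 - 1*(-3)) = -7*(3 + 3) = -7*6 = -42)
y(2)*C = -42*(-30) = 1260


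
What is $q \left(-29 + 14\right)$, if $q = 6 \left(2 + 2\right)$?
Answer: $-360$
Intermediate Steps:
$q = 24$ ($q = 6 \cdot 4 = 24$)
$q \left(-29 + 14\right) = 24 \left(-29 + 14\right) = 24 \left(-15\right) = -360$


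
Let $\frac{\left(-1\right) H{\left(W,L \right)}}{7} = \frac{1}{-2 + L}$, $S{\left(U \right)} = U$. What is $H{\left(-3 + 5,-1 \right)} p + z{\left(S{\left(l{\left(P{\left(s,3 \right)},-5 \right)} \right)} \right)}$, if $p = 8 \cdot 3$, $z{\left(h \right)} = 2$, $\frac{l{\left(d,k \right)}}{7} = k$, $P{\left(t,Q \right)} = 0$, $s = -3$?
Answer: $58$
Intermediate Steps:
$l{\left(d,k \right)} = 7 k$
$p = 24$
$H{\left(W,L \right)} = - \frac{7}{-2 + L}$
$H{\left(-3 + 5,-1 \right)} p + z{\left(S{\left(l{\left(P{\left(s,3 \right)},-5 \right)} \right)} \right)} = - \frac{7}{-2 - 1} \cdot 24 + 2 = - \frac{7}{-3} \cdot 24 + 2 = \left(-7\right) \left(- \frac{1}{3}\right) 24 + 2 = \frac{7}{3} \cdot 24 + 2 = 56 + 2 = 58$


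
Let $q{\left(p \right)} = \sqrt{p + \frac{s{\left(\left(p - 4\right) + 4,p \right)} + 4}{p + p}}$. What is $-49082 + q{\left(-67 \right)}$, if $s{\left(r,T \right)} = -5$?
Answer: $-49082 + \frac{i \sqrt{1202918}}{134} \approx -49082.0 + 8.1849 i$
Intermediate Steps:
$q{\left(p \right)} = \sqrt{p - \frac{1}{2 p}}$ ($q{\left(p \right)} = \sqrt{p + \frac{-5 + 4}{p + p}} = \sqrt{p + \frac{1}{2 p} \left(-1\right)} = \sqrt{p - \frac{1}{2 p}}$)
$-49082 + q{\left(-67 \right)} = -49082 + \frac{\sqrt{- \frac{2}{-67} + 4 \left(-67\right)}}{2} = -49082 + \frac{\sqrt{\left(-2\right) \left(- \frac{1}{67}\right) - 268}}{2} = -49082 + \frac{\sqrt{\frac{2}{67} - 268}}{2} = -49082 + \frac{\sqrt{- \frac{17954}{67}}}{2} = -49082 + \frac{\frac{1}{67} i \sqrt{1202918}}{2} = -49082 + \frac{i \sqrt{1202918}}{134}$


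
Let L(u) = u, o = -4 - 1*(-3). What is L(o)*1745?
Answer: -1745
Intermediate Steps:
o = -1 (o = -4 + 3 = -1)
L(o)*1745 = -1*1745 = -1745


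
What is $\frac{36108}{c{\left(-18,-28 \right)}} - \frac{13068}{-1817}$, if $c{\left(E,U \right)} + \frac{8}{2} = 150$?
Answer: $\frac{33758082}{132641} \approx 254.51$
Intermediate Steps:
$c{\left(E,U \right)} = 146$ ($c{\left(E,U \right)} = -4 + 150 = 146$)
$\frac{36108}{c{\left(-18,-28 \right)}} - \frac{13068}{-1817} = \frac{36108}{146} - \frac{13068}{-1817} = 36108 \cdot \frac{1}{146} - - \frac{13068}{1817} = \frac{18054}{73} + \frac{13068}{1817} = \frac{33758082}{132641}$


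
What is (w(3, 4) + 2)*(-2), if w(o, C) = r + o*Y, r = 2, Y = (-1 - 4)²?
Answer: -158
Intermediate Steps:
Y = 25 (Y = (-5)² = 25)
w(o, C) = 2 + 25*o (w(o, C) = 2 + o*25 = 2 + 25*o)
(w(3, 4) + 2)*(-2) = ((2 + 25*3) + 2)*(-2) = ((2 + 75) + 2)*(-2) = (77 + 2)*(-2) = 79*(-2) = -158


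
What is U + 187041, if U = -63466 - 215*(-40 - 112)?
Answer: 156255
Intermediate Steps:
U = -30786 (U = -63466 - 215*(-152) = -63466 - 1*(-32680) = -63466 + 32680 = -30786)
U + 187041 = -30786 + 187041 = 156255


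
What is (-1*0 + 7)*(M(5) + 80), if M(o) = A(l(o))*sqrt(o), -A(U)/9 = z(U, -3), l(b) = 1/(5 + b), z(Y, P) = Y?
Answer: 560 - 63*sqrt(5)/10 ≈ 545.91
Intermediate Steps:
A(U) = -9*U
M(o) = -9*sqrt(o)/(5 + o) (M(o) = (-9/(5 + o))*sqrt(o) = -9*sqrt(o)/(5 + o))
(-1*0 + 7)*(M(5) + 80) = (-1*0 + 7)*(-9*sqrt(5)/(5 + 5) + 80) = (0 + 7)*(-9*sqrt(5)/10 + 80) = 7*(-9*sqrt(5)*1/10 + 80) = 7*(-9*sqrt(5)/10 + 80) = 7*(80 - 9*sqrt(5)/10) = 560 - 63*sqrt(5)/10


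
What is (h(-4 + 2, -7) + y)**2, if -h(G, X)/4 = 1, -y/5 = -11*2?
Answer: 11236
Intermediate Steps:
y = 110 (y = -(-55)*2 = -5*(-22) = 110)
h(G, X) = -4 (h(G, X) = -4*1 = -4)
(h(-4 + 2, -7) + y)**2 = (-4 + 110)**2 = 106**2 = 11236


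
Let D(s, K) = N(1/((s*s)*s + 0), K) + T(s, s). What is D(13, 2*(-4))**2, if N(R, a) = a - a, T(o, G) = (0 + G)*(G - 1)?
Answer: 24336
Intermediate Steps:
T(o, G) = G*(-1 + G)
N(R, a) = 0
D(s, K) = s*(-1 + s) (D(s, K) = 0 + s*(-1 + s) = s*(-1 + s))
D(13, 2*(-4))**2 = (13*(-1 + 13))**2 = (13*12)**2 = 156**2 = 24336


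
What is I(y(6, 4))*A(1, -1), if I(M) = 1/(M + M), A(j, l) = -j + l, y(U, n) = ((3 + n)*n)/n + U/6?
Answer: -1/8 ≈ -0.12500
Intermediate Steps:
y(U, n) = 3 + n + U/6 (y(U, n) = (n*(3 + n))/n + U*(1/6) = (3 + n) + U/6 = 3 + n + U/6)
A(j, l) = l - j
I(M) = 1/(2*M)
I(y(6, 4))*A(1, -1) = (1/(2*(3 + 4 + (1/6)*6)))*(-1 - 1*1) = (1/(2*(3 + 4 + 1)))*(-1 - 1) = ((1/2)/8)*(-2) = ((1/2)*(1/8))*(-2) = (1/16)*(-2) = -1/8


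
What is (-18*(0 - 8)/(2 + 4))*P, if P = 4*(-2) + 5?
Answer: -72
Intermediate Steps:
P = -3 (P = -8 + 5 = -3)
(-18*(0 - 8)/(2 + 4))*P = -18*(0 - 8)/(2 + 4)*(-3) = -(-144)/6*(-3) = -18*(-4/3)*(-3) = 24*(-3) = -72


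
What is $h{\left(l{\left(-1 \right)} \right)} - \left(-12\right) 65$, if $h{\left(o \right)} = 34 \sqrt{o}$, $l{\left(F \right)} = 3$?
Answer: $780 + 34 \sqrt{3} \approx 838.89$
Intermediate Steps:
$h{\left(l{\left(-1 \right)} \right)} - \left(-12\right) 65 = 34 \sqrt{3} - \left(-12\right) 65 = 34 \sqrt{3} - -780 = 34 \sqrt{3} + 780 = 780 + 34 \sqrt{3}$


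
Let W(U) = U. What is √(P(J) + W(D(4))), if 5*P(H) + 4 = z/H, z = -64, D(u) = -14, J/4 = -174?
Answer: I*√111882/87 ≈ 3.8447*I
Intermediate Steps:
J = -696 (J = 4*(-174) = -696)
P(H) = -⅘ - 64/(5*H) (P(H) = -⅘ + (-64/H)/5 = -⅘ - 64/(5*H))
√(P(J) + W(D(4))) = √((⅘)*(-16 - 1*(-696))/(-696) - 14) = √((⅘)*(-1/696)*(-16 + 696) - 14) = √((⅘)*(-1/696)*680 - 14) = √(-68/87 - 14) = √(-1286/87) = I*√111882/87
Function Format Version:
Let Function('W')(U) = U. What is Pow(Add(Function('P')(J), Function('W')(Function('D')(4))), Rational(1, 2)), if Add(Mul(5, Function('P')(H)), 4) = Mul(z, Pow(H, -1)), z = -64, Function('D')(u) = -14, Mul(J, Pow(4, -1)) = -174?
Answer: Mul(Rational(1, 87), I, Pow(111882, Rational(1, 2))) ≈ Mul(3.8447, I)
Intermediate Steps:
J = -696 (J = Mul(4, -174) = -696)
Function('P')(H) = Add(Rational(-4, 5), Mul(Rational(-64, 5), Pow(H, -1))) (Function('P')(H) = Add(Rational(-4, 5), Mul(Rational(1, 5), Mul(-64, Pow(H, -1)))) = Add(Rational(-4, 5), Mul(Rational(-64, 5), Pow(H, -1))))
Pow(Add(Function('P')(J), Function('W')(Function('D')(4))), Rational(1, 2)) = Pow(Add(Mul(Rational(4, 5), Pow(-696, -1), Add(-16, Mul(-1, -696))), -14), Rational(1, 2)) = Pow(Add(Mul(Rational(4, 5), Rational(-1, 696), Add(-16, 696)), -14), Rational(1, 2)) = Pow(Add(Mul(Rational(4, 5), Rational(-1, 696), 680), -14), Rational(1, 2)) = Pow(Add(Rational(-68, 87), -14), Rational(1, 2)) = Pow(Rational(-1286, 87), Rational(1, 2)) = Mul(Rational(1, 87), I, Pow(111882, Rational(1, 2)))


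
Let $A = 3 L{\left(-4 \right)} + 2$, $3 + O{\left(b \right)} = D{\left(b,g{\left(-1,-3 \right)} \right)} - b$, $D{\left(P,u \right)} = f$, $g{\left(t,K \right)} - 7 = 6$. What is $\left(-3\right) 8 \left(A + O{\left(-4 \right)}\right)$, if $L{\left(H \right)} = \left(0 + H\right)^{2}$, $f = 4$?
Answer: $-1320$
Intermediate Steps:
$L{\left(H \right)} = H^{2}$
$g{\left(t,K \right)} = 13$ ($g{\left(t,K \right)} = 7 + 6 = 13$)
$D{\left(P,u \right)} = 4$
$O{\left(b \right)} = 1 - b$ ($O{\left(b \right)} = -3 - \left(-4 + b\right) = 1 - b$)
$A = 50$ ($A = 3 \left(-4\right)^{2} + 2 = 3 \cdot 16 + 2 = 48 + 2 = 50$)
$\left(-3\right) 8 \left(A + O{\left(-4 \right)}\right) = \left(-3\right) 8 \left(50 + \left(1 - -4\right)\right) = - 24 \left(50 + \left(1 + 4\right)\right) = - 24 \left(50 + 5\right) = \left(-24\right) 55 = -1320$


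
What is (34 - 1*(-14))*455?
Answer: 21840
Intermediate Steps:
(34 - 1*(-14))*455 = (34 + 14)*455 = 48*455 = 21840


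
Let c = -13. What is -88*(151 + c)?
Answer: -12144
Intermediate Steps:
-88*(151 + c) = -88*(151 - 13) = -88*138 = -12144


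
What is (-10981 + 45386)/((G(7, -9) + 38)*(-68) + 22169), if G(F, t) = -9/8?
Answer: 68810/39323 ≈ 1.7499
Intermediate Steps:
G(F, t) = -9/8 (G(F, t) = -9*⅛ = -9/8)
(-10981 + 45386)/((G(7, -9) + 38)*(-68) + 22169) = (-10981 + 45386)/((-9/8 + 38)*(-68) + 22169) = 34405/((295/8)*(-68) + 22169) = 34405/(-5015/2 + 22169) = 34405/(39323/2) = 34405*(2/39323) = 68810/39323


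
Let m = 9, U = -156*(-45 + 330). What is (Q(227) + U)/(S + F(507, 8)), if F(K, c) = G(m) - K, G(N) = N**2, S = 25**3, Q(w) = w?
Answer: -44233/15199 ≈ -2.9103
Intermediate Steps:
U = -44460 (U = -156*285 = -44460)
S = 15625
F(K, c) = 81 - K (F(K, c) = 9**2 - K = 81 - K)
(Q(227) + U)/(S + F(507, 8)) = (227 - 44460)/(15625 + (81 - 1*507)) = -44233/(15625 + (81 - 507)) = -44233/(15625 - 426) = -44233/15199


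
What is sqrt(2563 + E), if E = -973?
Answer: sqrt(1590) ≈ 39.875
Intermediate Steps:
sqrt(2563 + E) = sqrt(2563 - 973) = sqrt(1590)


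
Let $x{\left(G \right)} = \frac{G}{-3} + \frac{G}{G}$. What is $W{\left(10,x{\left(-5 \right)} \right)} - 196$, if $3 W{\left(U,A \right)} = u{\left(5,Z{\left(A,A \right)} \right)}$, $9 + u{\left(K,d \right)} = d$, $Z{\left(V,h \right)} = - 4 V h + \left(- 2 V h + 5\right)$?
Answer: $- \frac{1904}{9} \approx -211.56$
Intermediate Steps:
$x{\left(G \right)} = 1 - \frac{G}{3}$ ($x{\left(G \right)} = G \left(- \frac{1}{3}\right) + 1 = - \frac{G}{3} + 1 = 1 - \frac{G}{3}$)
$Z{\left(V,h \right)} = 5 - 6 V h$ ($Z{\left(V,h \right)} = - 4 V h - \left(-5 + 2 V h\right) = 5 - 6 V h$)
$u{\left(K,d \right)} = -9 + d$
$W{\left(U,A \right)} = - \frac{4}{3} - 2 A^{2}$ ($W{\left(U,A \right)} = \frac{-9 - \left(-5 + 6 A A\right)}{3} = \frac{-9 - \left(-5 + 6 A^{2}\right)}{3} = \frac{-4 - 6 A^{2}}{3} = - \frac{4}{3} - 2 A^{2}$)
$W{\left(10,x{\left(-5 \right)} \right)} - 196 = \left(- \frac{4}{3} - 2 \left(1 - - \frac{5}{3}\right)^{2}\right) - 196 = \left(- \frac{4}{3} - 2 \left(1 + \frac{5}{3}\right)^{2}\right) - 196 = \left(- \frac{4}{3} - 2 \left(\frac{8}{3}\right)^{2}\right) - 196 = \left(- \frac{4}{3} - \frac{128}{9}\right) - 196 = - \frac{140}{9} - 196 = - \frac{1904}{9}$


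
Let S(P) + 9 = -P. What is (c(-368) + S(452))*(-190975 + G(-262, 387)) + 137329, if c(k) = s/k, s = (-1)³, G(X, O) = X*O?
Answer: 49650060815/368 ≈ 1.3492e+8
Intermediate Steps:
S(P) = -9 - P
G(X, O) = O*X
s = -1
c(k) = -1/k
(c(-368) + S(452))*(-190975 + G(-262, 387)) + 137329 = (-1/(-368) + (-9 - 1*452))*(-190975 + 387*(-262)) + 137329 = (-1*(-1/368) + (-9 - 452))*(-190975 - 101394) + 137329 = (1/368 - 461)*(-292369) + 137329 = -169647/368*(-292369) + 137329 = 49599523743/368 + 137329 = 49650060815/368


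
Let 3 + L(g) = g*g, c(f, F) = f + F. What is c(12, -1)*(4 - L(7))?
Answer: -462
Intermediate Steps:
c(f, F) = F + f
L(g) = -3 + g**2 (L(g) = -3 + g*g = -3 + g**2)
c(12, -1)*(4 - L(7)) = (-1 + 12)*(4 - (-3 + 7**2)) = 11*(4 - (-3 + 49)) = 11*(4 - 1*46) = 11*(4 - 46) = 11*(-42) = -462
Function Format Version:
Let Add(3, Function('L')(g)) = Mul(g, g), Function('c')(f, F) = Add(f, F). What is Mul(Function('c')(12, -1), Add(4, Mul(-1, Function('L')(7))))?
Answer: -462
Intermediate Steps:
Function('c')(f, F) = Add(F, f)
Function('L')(g) = Add(-3, Pow(g, 2)) (Function('L')(g) = Add(-3, Mul(g, g)) = Add(-3, Pow(g, 2)))
Mul(Function('c')(12, -1), Add(4, Mul(-1, Function('L')(7)))) = Mul(Add(-1, 12), Add(4, Mul(-1, Add(-3, Pow(7, 2))))) = Mul(11, Add(4, Mul(-1, Add(-3, 49)))) = Mul(11, Add(4, Mul(-1, 46))) = Mul(11, Add(4, -46)) = Mul(11, -42) = -462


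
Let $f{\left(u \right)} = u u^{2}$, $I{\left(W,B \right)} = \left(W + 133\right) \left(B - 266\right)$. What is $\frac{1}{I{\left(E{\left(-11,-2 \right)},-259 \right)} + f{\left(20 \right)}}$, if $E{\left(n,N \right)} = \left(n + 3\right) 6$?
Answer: $- \frac{1}{36625} \approx -2.7304 \cdot 10^{-5}$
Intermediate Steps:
$E{\left(n,N \right)} = 18 + 6 n$ ($E{\left(n,N \right)} = \left(3 + n\right) 6 = 18 + 6 n$)
$I{\left(W,B \right)} = \left(-266 + B\right) \left(133 + W\right)$ ($I{\left(W,B \right)} = \left(133 + W\right) \left(-266 + B\right) = \left(-266 + B\right) \left(133 + W\right)$)
$f{\left(u \right)} = u^{3}$
$\frac{1}{I{\left(E{\left(-11,-2 \right)},-259 \right)} + f{\left(20 \right)}} = \frac{1}{\left(-35378 - 266 \left(18 + 6 \left(-11\right)\right) + 133 \left(-259\right) - 259 \left(18 + 6 \left(-11\right)\right)\right) + 20^{3}} = \frac{1}{\left(-35378 - 266 \left(18 - 66\right) - 34447 - 259 \left(18 - 66\right)\right) + 8000} = \frac{1}{\left(-35378 - -12768 - 34447 - -12432\right) + 8000} = \frac{1}{\left(-35378 + 12768 - 34447 + 12432\right) + 8000} = \frac{1}{-44625 + 8000} = \frac{1}{-36625} = - \frac{1}{36625}$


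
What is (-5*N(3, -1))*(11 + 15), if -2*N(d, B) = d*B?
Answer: -195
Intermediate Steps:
N(d, B) = -B*d/2 (N(d, B) = -d*B/2 = -B*d/2)
(-5*N(3, -1))*(11 + 15) = (-(-5)*(-1)*3/2)*(11 + 15) = -5*3/2*26 = -15/2*26 = -195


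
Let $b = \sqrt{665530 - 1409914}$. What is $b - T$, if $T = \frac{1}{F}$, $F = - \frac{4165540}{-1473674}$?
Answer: $- \frac{736837}{2082770} + 8 i \sqrt{11631} \approx -0.35378 + 862.78 i$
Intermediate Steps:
$F = \frac{2082770}{736837}$ ($F = \left(-4165540\right) \left(- \frac{1}{1473674}\right) = \frac{2082770}{736837} \approx 2.8266$)
$T = \frac{736837}{2082770}$ ($T = \frac{1}{\frac{2082770}{736837}} = \frac{736837}{2082770} \approx 0.35378$)
$b = 8 i \sqrt{11631}$ ($b = \sqrt{-744384} = 8 i \sqrt{11631} \approx 862.78 i$)
$b - T = 8 i \sqrt{11631} - \frac{736837}{2082770} = - \frac{736837}{2082770} + 8 i \sqrt{11631}$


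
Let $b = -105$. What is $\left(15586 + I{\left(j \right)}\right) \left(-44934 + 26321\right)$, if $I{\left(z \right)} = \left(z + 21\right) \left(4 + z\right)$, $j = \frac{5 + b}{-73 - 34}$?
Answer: $- \frac{3344445821290}{11449} \approx -2.9212 \cdot 10^{8}$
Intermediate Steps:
$j = \frac{100}{107}$ ($j = \frac{5 - 105}{-73 - 34} = - \frac{100}{-107} = \left(-100\right) \left(- \frac{1}{107}\right) = \frac{100}{107} \approx 0.93458$)
$I{\left(z \right)} = \left(4 + z\right) \left(21 + z\right)$ ($I{\left(z \right)} = \left(21 + z\right) \left(4 + z\right) = \left(4 + z\right) \left(21 + z\right)$)
$\left(15586 + I{\left(j \right)}\right) \left(-44934 + 26321\right) = \left(15586 + \left(84 + \left(\frac{100}{107}\right)^{2} + 25 \cdot \frac{100}{107}\right)\right) \left(-44934 + 26321\right) = \left(15586 + \left(84 + \frac{10000}{11449} + \frac{2500}{107}\right)\right) \left(-18613\right) = \left(15586 + \frac{1239216}{11449}\right) \left(-18613\right) = \frac{179683330}{11449} \left(-18613\right) = - \frac{3344445821290}{11449}$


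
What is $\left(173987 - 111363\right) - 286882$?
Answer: $-224258$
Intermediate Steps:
$\left(173987 - 111363\right) - 286882 = 62624 - 286882 = -224258$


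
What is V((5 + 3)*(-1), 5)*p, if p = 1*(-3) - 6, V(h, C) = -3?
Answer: 27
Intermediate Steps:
p = -9 (p = -3 - 6 = -9)
V((5 + 3)*(-1), 5)*p = -3*(-9) = 27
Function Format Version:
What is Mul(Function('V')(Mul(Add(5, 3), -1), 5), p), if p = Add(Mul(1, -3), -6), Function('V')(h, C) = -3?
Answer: 27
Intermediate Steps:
p = -9 (p = Add(-3, -6) = -9)
Mul(Function('V')(Mul(Add(5, 3), -1), 5), p) = Mul(-3, -9) = 27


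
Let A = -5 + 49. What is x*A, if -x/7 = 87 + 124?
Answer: -64988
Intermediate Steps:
x = -1477 (x = -7*(87 + 124) = -7*211 = -1477)
A = 44
x*A = -1477*44 = -64988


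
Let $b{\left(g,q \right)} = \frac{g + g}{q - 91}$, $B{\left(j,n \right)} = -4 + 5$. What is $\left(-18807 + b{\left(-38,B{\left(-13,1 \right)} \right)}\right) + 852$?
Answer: $- \frac{807937}{45} \approx -17954.0$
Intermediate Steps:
$B{\left(j,n \right)} = 1$
$b{\left(g,q \right)} = \frac{2 g}{-91 + q}$
$\left(-18807 + b{\left(-38,B{\left(-13,1 \right)} \right)}\right) + 852 = \left(-18807 + 2 \left(-38\right) \frac{1}{-91 + 1}\right) + 852 = \left(-18807 + 2 \left(-38\right) \frac{1}{-90}\right) + 852 = \left(-18807 + 2 \left(-38\right) \left(- \frac{1}{90}\right)\right) + 852 = \left(-18807 + \frac{38}{45}\right) + 852 = - \frac{846277}{45} + 852 = - \frac{807937}{45}$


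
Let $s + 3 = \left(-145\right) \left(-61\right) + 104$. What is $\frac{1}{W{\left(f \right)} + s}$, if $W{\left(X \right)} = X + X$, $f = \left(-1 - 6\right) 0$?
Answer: $\frac{1}{8946} \approx 0.00011178$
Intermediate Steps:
$s = 8946$ ($s = -3 + \left(\left(-145\right) \left(-61\right) + 104\right) = -3 + \left(8845 + 104\right) = -3 + 8949 = 8946$)
$f = 0$ ($f = \left(-7\right) 0 = 0$)
$W{\left(X \right)} = 2 X$
$\frac{1}{W{\left(f \right)} + s} = \frac{1}{2 \cdot 0 + 8946} = \frac{1}{0 + 8946} = \frac{1}{8946}$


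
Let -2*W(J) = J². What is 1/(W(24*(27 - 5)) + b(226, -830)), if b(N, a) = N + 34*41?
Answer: -1/137772 ≈ -7.2584e-6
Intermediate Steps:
b(N, a) = 1394 + N (b(N, a) = N + 1394 = 1394 + N)
W(J) = -J²/2
1/(W(24*(27 - 5)) + b(226, -830)) = 1/(-576*(27 - 5)²/2 + (1394 + 226)) = 1/(-(24*22)²/2 + 1620) = 1/(-½*528² + 1620) = 1/(-½*278784 + 1620) = 1/(-139392 + 1620) = 1/(-137772) = -1/137772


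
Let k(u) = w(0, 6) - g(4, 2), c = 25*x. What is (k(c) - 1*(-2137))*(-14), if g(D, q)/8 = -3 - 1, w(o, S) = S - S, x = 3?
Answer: -30366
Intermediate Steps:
w(o, S) = 0
g(D, q) = -32 (g(D, q) = 8*(-3 - 1) = 8*(-4) = -32)
c = 75 (c = 25*3 = 75)
k(u) = 32 (k(u) = 0 - 1*(-32) = 0 + 32 = 32)
(k(c) - 1*(-2137))*(-14) = (32 - 1*(-2137))*(-14) = (32 + 2137)*(-14) = 2169*(-14) = -30366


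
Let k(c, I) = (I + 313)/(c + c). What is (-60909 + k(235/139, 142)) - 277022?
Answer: -31752865/94 ≈ -3.3780e+5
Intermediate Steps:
k(c, I) = (313 + I)/(2*c) (k(c, I) = (313 + I)/((2*c)) = (313 + I)*(1/(2*c)) = (313 + I)/(2*c))
(-60909 + k(235/139, 142)) - 277022 = (-60909 + (313 + 142)/(2*((235/139)))) - 277022 = (-60909 + (1/2)*455/(235*(1/139))) - 277022 = (-60909 + (1/2)*455/(235/139)) - 277022 = (-60909 + (1/2)*(139/235)*455) - 277022 = (-60909 + 12649/94) - 277022 = -5712797/94 - 277022 = -31752865/94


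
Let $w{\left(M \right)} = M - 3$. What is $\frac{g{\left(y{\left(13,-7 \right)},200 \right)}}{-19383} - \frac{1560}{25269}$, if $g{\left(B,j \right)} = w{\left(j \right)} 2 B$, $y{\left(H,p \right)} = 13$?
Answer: $- \frac{4093982}{12558693} \approx -0.32599$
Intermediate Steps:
$w{\left(M \right)} = -3 + M$
$g{\left(B,j \right)} = B \left(-6 + 2 j\right)$ ($g{\left(B,j \right)} = \left(-3 + j\right) 2 B = \left(-6 + 2 j\right) B = B \left(-6 + 2 j\right)$)
$\frac{g{\left(y{\left(13,-7 \right)},200 \right)}}{-19383} - \frac{1560}{25269} = \frac{2 \cdot 13 \left(-3 + 200\right)}{-19383} - \frac{1560}{25269} = 2 \cdot 13 \cdot 197 \left(- \frac{1}{19383}\right) - \frac{520}{8423} = 5122 \left(- \frac{1}{19383}\right) - \frac{520}{8423} = - \frac{394}{1491} - \frac{520}{8423} = - \frac{4093982}{12558693}$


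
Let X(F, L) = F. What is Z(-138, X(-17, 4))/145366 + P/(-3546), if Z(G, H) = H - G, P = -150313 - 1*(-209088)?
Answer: -2135864396/128866959 ≈ -16.574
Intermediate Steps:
P = 58775 (P = -150313 + 209088 = 58775)
Z(-138, X(-17, 4))/145366 + P/(-3546) = (-17 - 1*(-138))/145366 + 58775/(-3546) = (-17 + 138)*(1/145366) + 58775*(-1/3546) = 121*(1/145366) - 58775/3546 = 121/145366 - 58775/3546 = -2135864396/128866959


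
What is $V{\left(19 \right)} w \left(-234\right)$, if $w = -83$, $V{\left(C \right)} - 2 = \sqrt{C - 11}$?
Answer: $38844 + 38844 \sqrt{2} \approx 93778.0$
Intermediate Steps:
$V{\left(C \right)} = 2 + \sqrt{-11 + C}$ ($V{\left(C \right)} = 2 + \sqrt{C - 11} = 2 + \sqrt{-11 + C}$)
$V{\left(19 \right)} w \left(-234\right) = \left(2 + \sqrt{-11 + 19}\right) \left(\left(-83\right) \left(-234\right)\right) = \left(2 + \sqrt{8}\right) 19422 = \left(2 + 2 \sqrt{2}\right) 19422 = 38844 + 38844 \sqrt{2}$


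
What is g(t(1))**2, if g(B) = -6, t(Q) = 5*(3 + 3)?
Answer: 36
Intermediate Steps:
t(Q) = 30 (t(Q) = 5*6 = 30)
g(t(1))**2 = (-6)**2 = 36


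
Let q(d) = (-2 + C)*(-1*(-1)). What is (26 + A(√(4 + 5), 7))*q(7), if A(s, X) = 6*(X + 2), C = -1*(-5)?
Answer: 240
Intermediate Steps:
C = 5
A(s, X) = 12 + 6*X (A(s, X) = 6*(2 + X) = 12 + 6*X)
q(d) = 3 (q(d) = (-2 + 5)*(-1*(-1)) = 3*1 = 3)
(26 + A(√(4 + 5), 7))*q(7) = (26 + (12 + 6*7))*3 = (26 + (12 + 42))*3 = (26 + 54)*3 = 80*3 = 240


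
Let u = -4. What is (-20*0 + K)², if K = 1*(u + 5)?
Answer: 1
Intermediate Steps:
K = 1 (K = 1*(-4 + 5) = 1*1 = 1)
(-20*0 + K)² = (-20*0 + 1)² = (0 + 1)² = 1² = 1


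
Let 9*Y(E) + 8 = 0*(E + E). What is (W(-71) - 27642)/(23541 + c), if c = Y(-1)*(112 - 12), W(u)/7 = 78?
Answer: -243864/211069 ≈ -1.1554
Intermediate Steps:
Y(E) = -8/9 (Y(E) = -8/9 + (0*(E + E))/9 = -8/9 + (0*(2*E))/9 = -8/9 + (1/9)*0 = -8/9 + 0 = -8/9)
W(u) = 546 (W(u) = 7*78 = 546)
c = -800/9 (c = -8*(112 - 12)/9 = -8/9*100 = -800/9 ≈ -88.889)
(W(-71) - 27642)/(23541 + c) = (546 - 27642)/(23541 - 800/9) = -27096/211069/9 = -27096*9/211069 = -243864/211069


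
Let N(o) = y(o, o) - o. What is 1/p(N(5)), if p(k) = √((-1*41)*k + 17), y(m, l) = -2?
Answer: √19/76 ≈ 0.057354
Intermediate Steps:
N(o) = -2 - o
p(k) = √(17 - 41*k) (p(k) = √(-41*k + 17) = √(17 - 41*k))
1/p(N(5)) = 1/(√(17 - 41*(-2 - 1*5))) = 1/(√(17 - 41*(-2 - 5))) = 1/(√(17 - 41*(-7))) = 1/(√(17 + 287)) = 1/(√304) = 1/(4*√19) = √19/76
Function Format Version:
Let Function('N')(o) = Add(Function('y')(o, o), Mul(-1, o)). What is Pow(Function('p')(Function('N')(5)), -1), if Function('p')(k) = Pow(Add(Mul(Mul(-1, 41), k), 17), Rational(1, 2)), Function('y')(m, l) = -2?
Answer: Mul(Rational(1, 76), Pow(19, Rational(1, 2))) ≈ 0.057354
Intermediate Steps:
Function('N')(o) = Add(-2, Mul(-1, o))
Function('p')(k) = Pow(Add(17, Mul(-41, k)), Rational(1, 2)) (Function('p')(k) = Pow(Add(Mul(-41, k), 17), Rational(1, 2)) = Pow(Add(17, Mul(-41, k)), Rational(1, 2)))
Pow(Function('p')(Function('N')(5)), -1) = Pow(Pow(Add(17, Mul(-41, Add(-2, Mul(-1, 5)))), Rational(1, 2)), -1) = Pow(Pow(Add(17, Mul(-41, Add(-2, -5))), Rational(1, 2)), -1) = Pow(Pow(Add(17, Mul(-41, -7)), Rational(1, 2)), -1) = Pow(Pow(Add(17, 287), Rational(1, 2)), -1) = Pow(Pow(304, Rational(1, 2)), -1) = Pow(Mul(4, Pow(19, Rational(1, 2))), -1) = Mul(Rational(1, 76), Pow(19, Rational(1, 2)))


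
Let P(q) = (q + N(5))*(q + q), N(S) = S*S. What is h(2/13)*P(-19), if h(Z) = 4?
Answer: -912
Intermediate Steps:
N(S) = S²
P(q) = 2*q*(25 + q) (P(q) = (q + 5²)*(q + q) = (q + 25)*(2*q) = (25 + q)*(2*q) = 2*q*(25 + q))
h(2/13)*P(-19) = 4*(2*(-19)*(25 - 19)) = 4*(2*(-19)*6) = 4*(-228) = -912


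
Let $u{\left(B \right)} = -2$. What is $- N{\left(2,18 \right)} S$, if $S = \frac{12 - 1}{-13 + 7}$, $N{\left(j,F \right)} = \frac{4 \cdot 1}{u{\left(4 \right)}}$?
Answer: $- \frac{11}{3} \approx -3.6667$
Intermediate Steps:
$N{\left(j,F \right)} = -2$ ($N{\left(j,F \right)} = \frac{4 \cdot 1}{-2} = 4 \left(- \frac{1}{2}\right) = -2$)
$S = - \frac{11}{6}$ ($S = \frac{11}{-6} = 11 \left(- \frac{1}{6}\right) = - \frac{11}{6} \approx -1.8333$)
$- N{\left(2,18 \right)} S = \left(-1\right) \left(-2\right) \left(- \frac{11}{6}\right) = 2 \left(- \frac{11}{6}\right) = - \frac{11}{3}$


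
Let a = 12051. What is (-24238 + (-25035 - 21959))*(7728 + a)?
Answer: -1408897728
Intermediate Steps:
(-24238 + (-25035 - 21959))*(7728 + a) = (-24238 + (-25035 - 21959))*(7728 + 12051) = (-24238 - 46994)*19779 = -71232*19779 = -1408897728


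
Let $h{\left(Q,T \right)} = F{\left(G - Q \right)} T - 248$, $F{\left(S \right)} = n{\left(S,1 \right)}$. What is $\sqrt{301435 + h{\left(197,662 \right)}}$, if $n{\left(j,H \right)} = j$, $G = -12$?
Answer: $\sqrt{162829} \approx 403.52$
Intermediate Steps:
$F{\left(S \right)} = S$
$h{\left(Q,T \right)} = -248 + T \left(-12 - Q\right)$ ($h{\left(Q,T \right)} = \left(-12 - Q\right) T - 248 = T \left(-12 - Q\right) - 248 = -248 + T \left(-12 - Q\right)$)
$\sqrt{301435 + h{\left(197,662 \right)}} = \sqrt{301435 - \left(248 + 662 \left(12 + 197\right)\right)} = \sqrt{301435 - \left(248 + 662 \cdot 209\right)} = \sqrt{301435 - 138606} = \sqrt{162829}$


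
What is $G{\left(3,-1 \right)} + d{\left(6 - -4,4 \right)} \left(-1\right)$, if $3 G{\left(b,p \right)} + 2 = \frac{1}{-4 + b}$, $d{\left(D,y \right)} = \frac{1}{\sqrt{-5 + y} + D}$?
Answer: $- \frac{111}{101} + \frac{i}{101} \approx -1.099 + 0.009901 i$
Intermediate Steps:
$d{\left(D,y \right)} = \frac{1}{D + \sqrt{-5 + y}}$
$G{\left(b,p \right)} = - \frac{2}{3} + \frac{1}{3 \left(-4 + b\right)}$
$G{\left(3,-1 \right)} + d{\left(6 - -4,4 \right)} \left(-1\right) = \frac{9 - 6}{3 \left(-4 + 3\right)} + \frac{1}{\left(6 - -4\right) + \sqrt{-5 + 4}} \left(-1\right) = \frac{9 - 6}{3 \left(-1\right)} + \frac{1}{\left(6 + 4\right) + \sqrt{-1}} \left(-1\right) = \frac{1}{3} \left(-1\right) 3 + \frac{1}{10 + i} \left(-1\right) = -1 + \frac{10 - i}{101} \left(-1\right) = -1 - \frac{10 - i}{101}$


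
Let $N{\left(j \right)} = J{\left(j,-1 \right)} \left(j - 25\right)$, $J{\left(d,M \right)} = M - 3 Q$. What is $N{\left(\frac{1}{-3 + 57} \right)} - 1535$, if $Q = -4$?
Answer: $- \frac{97729}{54} \approx -1809.8$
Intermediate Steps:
$J{\left(d,M \right)} = 12 + M$ ($J{\left(d,M \right)} = M - -12 = M + 12 = 12 + M$)
$N{\left(j \right)} = -275 + 11 j$ ($N{\left(j \right)} = \left(12 - 1\right) \left(j - 25\right) = 11 \left(-25 + j\right) = -275 + 11 j$)
$N{\left(\frac{1}{-3 + 57} \right)} - 1535 = \left(-275 + \frac{11}{-3 + 57}\right) - 1535 = \left(-275 + \frac{11}{54}\right) - 1535 = - \frac{14839}{54} - 1535 = - \frac{97729}{54}$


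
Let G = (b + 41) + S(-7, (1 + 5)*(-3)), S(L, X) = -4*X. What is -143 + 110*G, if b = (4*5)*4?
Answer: 21087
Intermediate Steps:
b = 80 (b = 20*4 = 80)
G = 193 (G = (80 + 41) - 4*(1 + 5)*(-3) = 121 - 24*(-3) = 121 - 4*(-18) = 121 + 72 = 193)
-143 + 110*G = -143 + 110*193 = -143 + 21230 = 21087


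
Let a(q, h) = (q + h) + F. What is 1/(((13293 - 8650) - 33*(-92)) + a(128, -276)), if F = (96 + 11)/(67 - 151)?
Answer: 84/632497 ≈ 0.00013281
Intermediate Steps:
F = -107/84 (F = 107/(-84) = 107*(-1/84) = -107/84 ≈ -1.2738)
a(q, h) = -107/84 + h + q (a(q, h) = (q + h) - 107/84 = (h + q) - 107/84 = -107/84 + h + q)
1/(((13293 - 8650) - 33*(-92)) + a(128, -276)) = 1/(((13293 - 8650) - 33*(-92)) + (-107/84 - 276 + 128)) = 1/((4643 + 3036) - 12539/84) = 1/(7679 - 12539/84) = 1/(632497/84) = 84/632497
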